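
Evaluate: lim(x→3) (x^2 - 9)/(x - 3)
This is a standard limit.

Factor or rationalize the expression:
  lim(x→3) (x^2 - 9)/(x - 3) = 6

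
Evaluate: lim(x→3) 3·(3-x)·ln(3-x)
This is a 0·∞ indeterminate form.

Rewrite 0·∞ as a quotient (0/0 or ∞/∞ form), then apply L'Hôpital's rule:
  lim(x→3) 3·(3-x)·ln(3-x) = 0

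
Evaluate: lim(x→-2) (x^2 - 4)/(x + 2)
This is a standard limit.

Factor or rationalize the expression:
  lim(x→-2) (x^2 - 4)/(x + 2) = -4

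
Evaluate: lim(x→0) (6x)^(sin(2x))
This is an exponential indeterminate form.

For exponential indeterminate forms, take the natural log:
  Let L = lim(x→0) (6x)^(sin(2x))
  Then ln(L) = lim(x→0) [exponent × ln(base)]
  Evaluate using L'Hôpital or standard limits, then exponentiate.
  L = 1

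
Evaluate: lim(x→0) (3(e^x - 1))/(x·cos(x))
This is a 0/0 indeterminate form.

Apply L'Hôpital's rule: differentiate numerator and denominator separately.
  f(x) = 3·e^(x) - 3   ⇒   f'(x) = 3·e^(x)
  g(x) = x·cos(x)   ⇒   g'(x) = -x·sin(x) + cos(x)
  lim(x→0) f'(x)/g'(x) = lim(x→0) (3·e^(x))/(-x·sin(x) + cos(x))
  = 3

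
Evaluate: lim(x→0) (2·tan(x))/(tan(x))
This is a 0/0 indeterminate form.

Apply L'Hôpital's rule: differentiate numerator and denominator separately.
  f(x) = 2·tan(x)   ⇒   f'(x) = 2·tan(x)^2 + 2
  g(x) = tan(x)   ⇒   g'(x) = tan(x)^2 + 1
  lim(x→0) f'(x)/g'(x) = lim(x→0) (2·tan(x)^2 + 2)/(tan(x)^2 + 1)
  = 2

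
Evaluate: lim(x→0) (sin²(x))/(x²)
This is a 0/0 indeterminate form.

Apply L'Hôpital's rule: differentiate numerator and denominator separately.
  f(x) = sin(x)^2   ⇒   f'(x) = 2·sin(x)·cos(x)
  g(x) = x^2   ⇒   g'(x) = 2·x
  lim(x→0) f'(x)/g'(x) = lim(x→0) (2·sin(x)·cos(x))/(2·x)
  = 1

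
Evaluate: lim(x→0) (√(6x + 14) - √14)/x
This is a standard limit.

Factor or rationalize the expression:
  lim(x→0) (√(6x + 14) - √14)/x = 3·sqrt(14)/14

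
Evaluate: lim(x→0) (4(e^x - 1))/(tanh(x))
This is a 0/0 indeterminate form.

Apply L'Hôpital's rule: differentiate numerator and denominator separately.
  f(x) = 4·e^(x) - 4   ⇒   f'(x) = 4·e^(x)
  g(x) = tanh(x)   ⇒   g'(x) = 1 - tanh(x)^2
  lim(x→0) f'(x)/g'(x) = lim(x→0) (4·e^(x))/(1 - tanh(x)^2)
  = 4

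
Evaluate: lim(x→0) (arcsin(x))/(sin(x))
This is a 0/0 indeterminate form.

Apply L'Hôpital's rule: differentiate numerator and denominator separately.
  f(x) = asin(x)   ⇒   f'(x) = 1/sqrt(1 - x^2)
  g(x) = sin(x)   ⇒   g'(x) = cos(x)
  lim(x→0) f'(x)/g'(x) = lim(x→0) (1/sqrt(1 - x^2))/(cos(x))
  = 1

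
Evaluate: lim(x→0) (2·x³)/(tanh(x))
This is a 0/0 indeterminate form.

Apply L'Hôpital's rule: differentiate numerator and denominator separately.
  f(x) = 2·x^3   ⇒   f'(x) = 6·x^2
  g(x) = tanh(x)   ⇒   g'(x) = 1 - tanh(x)^2
  lim(x→0) f'(x)/g'(x) = lim(x→0) (6·x^2)/(1 - tanh(x)^2)
  = 0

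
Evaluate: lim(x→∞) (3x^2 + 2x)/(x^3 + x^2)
This is an ∞/∞ indeterminate form.

Apply L'Hôpital's rule: differentiate numerator and denominator separately.
  f(x) = 3·x^2 + 2·x   ⇒   f'(x) = 6·x + 2
  g(x) = x^3 + x^2   ⇒   g'(x) = 3·x^2 + 2·x
  lim(x→∞) f'(x)/g'(x) = lim(x→∞) (6·x + 2)/(3·x^2 + 2·x)
  = 0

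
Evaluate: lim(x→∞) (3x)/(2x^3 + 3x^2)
This is an ∞/∞ indeterminate form.

Apply L'Hôpital's rule: differentiate numerator and denominator separately.
  f(x) = 3·x   ⇒   f'(x) = 3
  g(x) = 2·x^3 + 3·x^2   ⇒   g'(x) = 6·x^2 + 6·x
  lim(x→∞) f'(x)/g'(x) = lim(x→∞) (3)/(6·x^2 + 6·x)
  = 0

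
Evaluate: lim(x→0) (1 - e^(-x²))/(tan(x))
This is a 0/0 indeterminate form.

Apply L'Hôpital's rule: differentiate numerator and denominator separately.
  f(x) = 1 - e^(-x^2)   ⇒   f'(x) = 2·x·e^(-x^2)
  g(x) = tan(x)   ⇒   g'(x) = tan(x)^2 + 1
  lim(x→0) f'(x)/g'(x) = lim(x→0) (2·x·e^(-x^2))/(tan(x)^2 + 1)
  = 0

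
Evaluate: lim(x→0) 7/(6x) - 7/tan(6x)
This is an ∞-∞ indeterminate form.

Combine fractions or rationalize to convert ∞-∞ to 0/0 form:
  lim(x→0) 7/(6x) - 7/tan(6x) = 0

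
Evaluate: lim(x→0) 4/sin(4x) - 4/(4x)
This is an ∞-∞ indeterminate form.

Combine fractions or rationalize to convert ∞-∞ to 0/0 form:
  lim(x→0) 4/sin(4x) - 4/(4x) = 0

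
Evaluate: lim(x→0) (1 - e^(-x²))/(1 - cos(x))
This is a 0/0 indeterminate form.

Apply L'Hôpital's rule: differentiate numerator and denominator separately.
  f(x) = 1 - e^(-x^2)   ⇒   f'(x) = 2·x·e^(-x^2)
  g(x) = 1 - cos(x)   ⇒   g'(x) = sin(x)
  lim(x→0) f'(x)/g'(x) = lim(x→0) (2·x·e^(-x^2))/(sin(x))
  = 2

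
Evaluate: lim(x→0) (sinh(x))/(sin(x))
This is a 0/0 indeterminate form.

Apply L'Hôpital's rule: differentiate numerator and denominator separately.
  f(x) = sinh(x)   ⇒   f'(x) = cosh(x)
  g(x) = sin(x)   ⇒   g'(x) = cos(x)
  lim(x→0) f'(x)/g'(x) = lim(x→0) (cosh(x))/(cos(x))
  = 1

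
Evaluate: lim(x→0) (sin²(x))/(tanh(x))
This is a 0/0 indeterminate form.

Apply L'Hôpital's rule: differentiate numerator and denominator separately.
  f(x) = sin(x)^2   ⇒   f'(x) = 2·sin(x)·cos(x)
  g(x) = tanh(x)   ⇒   g'(x) = 1 - tanh(x)^2
  lim(x→0) f'(x)/g'(x) = lim(x→0) (2·sin(x)·cos(x))/(1 - tanh(x)^2)
  = 0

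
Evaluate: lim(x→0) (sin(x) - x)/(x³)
This is a 0/0 indeterminate form.

Apply L'Hôpital's rule: differentiate numerator and denominator separately.
  f(x) = -x + sin(x)   ⇒   f'(x) = cos(x) - 1
  g(x) = x^3   ⇒   g'(x) = 3·x^2
  lim(x→0) f'(x)/g'(x) = lim(x→0) (cos(x) - 1)/(3·x^2)
  = -1/6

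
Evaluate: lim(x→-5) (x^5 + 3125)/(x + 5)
This is a standard limit.

Factor or rationalize the expression:
  lim(x→-5) (x^5 + 3125)/(x + 5) = 3125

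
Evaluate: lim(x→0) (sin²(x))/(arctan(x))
This is a 0/0 indeterminate form.

Apply L'Hôpital's rule: differentiate numerator and denominator separately.
  f(x) = sin(x)^2   ⇒   f'(x) = 2·sin(x)·cos(x)
  g(x) = atan(x)   ⇒   g'(x) = 1/(x^2 + 1)
  lim(x→0) f'(x)/g'(x) = lim(x→0) (2·sin(x)·cos(x))/(1/(x^2 + 1))
  = 0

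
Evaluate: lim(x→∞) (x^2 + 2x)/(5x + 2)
This is an ∞/∞ indeterminate form.

Apply L'Hôpital's rule: differentiate numerator and denominator separately.
  f(x) = x^2 + 2·x   ⇒   f'(x) = 2·x + 2
  g(x) = 5·x + 2   ⇒   g'(x) = 5
  lim(x→∞) f'(x)/g'(x) = lim(x→∞) (2·x + 2)/(5)
  = ∞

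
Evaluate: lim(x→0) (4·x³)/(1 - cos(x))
This is a 0/0 indeterminate form.

Apply L'Hôpital's rule: differentiate numerator and denominator separately.
  f(x) = 4·x^3   ⇒   f'(x) = 12·x^2
  g(x) = 1 - cos(x)   ⇒   g'(x) = sin(x)
  lim(x→0) f'(x)/g'(x) = lim(x→0) (12·x^2)/(sin(x))
  = 0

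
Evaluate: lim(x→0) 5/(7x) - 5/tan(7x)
This is an ∞-∞ indeterminate form.

Combine fractions or rationalize to convert ∞-∞ to 0/0 form:
  lim(x→0) 5/(7x) - 5/tan(7x) = 0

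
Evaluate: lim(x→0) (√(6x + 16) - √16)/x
This is a standard limit.

Factor or rationalize the expression:
  lim(x→0) (√(6x + 16) - √16)/x = 3/4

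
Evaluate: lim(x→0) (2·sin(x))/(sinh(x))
This is a 0/0 indeterminate form.

Apply L'Hôpital's rule: differentiate numerator and denominator separately.
  f(x) = 2·sin(x)   ⇒   f'(x) = 2·cos(x)
  g(x) = sinh(x)   ⇒   g'(x) = cosh(x)
  lim(x→0) f'(x)/g'(x) = lim(x→0) (2·cos(x))/(cosh(x))
  = 2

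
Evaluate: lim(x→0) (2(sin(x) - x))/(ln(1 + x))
This is a 0/0 indeterminate form.

Apply L'Hôpital's rule: differentiate numerator and denominator separately.
  f(x) = -2·x + 2·sin(x)   ⇒   f'(x) = 2·cos(x) - 2
  g(x) = ln(x + 1)   ⇒   g'(x) = 1/(x + 1)
  lim(x→0) f'(x)/g'(x) = lim(x→0) (2·cos(x) - 2)/(1/(x + 1))
  = 0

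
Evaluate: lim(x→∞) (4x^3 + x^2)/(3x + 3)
This is an ∞/∞ indeterminate form.

Apply L'Hôpital's rule: differentiate numerator and denominator separately.
  f(x) = 4·x^3 + x^2   ⇒   f'(x) = 12·x^2 + 2·x
  g(x) = 3·x + 3   ⇒   g'(x) = 3
  lim(x→∞) f'(x)/g'(x) = lim(x→∞) (12·x^2 + 2·x)/(3)
  = ∞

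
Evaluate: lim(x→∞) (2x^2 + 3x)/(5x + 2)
This is an ∞/∞ indeterminate form.

Apply L'Hôpital's rule: differentiate numerator and denominator separately.
  f(x) = 2·x^2 + 3·x   ⇒   f'(x) = 4·x + 3
  g(x) = 5·x + 2   ⇒   g'(x) = 5
  lim(x→∞) f'(x)/g'(x) = lim(x→∞) (4·x + 3)/(5)
  = ∞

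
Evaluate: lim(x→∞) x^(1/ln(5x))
This is an exponential indeterminate form.

For exponential indeterminate forms, take the natural log:
  Let L = lim(x→∞) x^(1/ln(5x))
  Then ln(L) = lim(x→∞) [exponent × ln(base)]
  Evaluate using L'Hôpital or standard limits, then exponentiate.
  L = e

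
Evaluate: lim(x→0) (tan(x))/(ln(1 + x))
This is a 0/0 indeterminate form.

Apply L'Hôpital's rule: differentiate numerator and denominator separately.
  f(x) = tan(x)   ⇒   f'(x) = tan(x)^2 + 1
  g(x) = ln(x + 1)   ⇒   g'(x) = 1/(x + 1)
  lim(x→0) f'(x)/g'(x) = lim(x→0) (tan(x)^2 + 1)/(1/(x + 1))
  = 1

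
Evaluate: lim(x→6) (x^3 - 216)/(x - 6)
This is a standard limit.

Factor or rationalize the expression:
  lim(x→6) (x^3 - 216)/(x - 6) = 108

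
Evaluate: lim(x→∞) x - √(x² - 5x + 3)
This is an ∞-∞ indeterminate form.

Combine fractions or rationalize to convert ∞-∞ to 0/0 form:
  lim(x→∞) x - √(x² - 5x + 3) = 5/2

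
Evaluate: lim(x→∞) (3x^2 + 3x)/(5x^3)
This is an ∞/∞ indeterminate form.

Apply L'Hôpital's rule: differentiate numerator and denominator separately.
  f(x) = 3·x^2 + 3·x   ⇒   f'(x) = 6·x + 3
  g(x) = 5·x^3   ⇒   g'(x) = 15·x^2
  lim(x→∞) f'(x)/g'(x) = lim(x→∞) (6·x + 3)/(15·x^2)
  = 0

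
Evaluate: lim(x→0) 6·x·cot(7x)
This is a 0·∞ indeterminate form.

Rewrite 0·∞ as a quotient (0/0 or ∞/∞ form), then apply L'Hôpital's rule:
  lim(x→0) 6·x·cot(7x) = 6/7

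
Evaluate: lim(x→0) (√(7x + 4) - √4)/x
This is a standard limit.

Factor or rationalize the expression:
  lim(x→0) (√(7x + 4) - √4)/x = 7/4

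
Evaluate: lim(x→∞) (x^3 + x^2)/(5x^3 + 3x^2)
This is an ∞/∞ indeterminate form.

Apply L'Hôpital's rule: differentiate numerator and denominator separately.
  f(x) = x^3 + x^2   ⇒   f'(x) = 3·x^2 + 2·x
  g(x) = 5·x^3 + 3·x^2   ⇒   g'(x) = 15·x^2 + 6·x
  lim(x→∞) f'(x)/g'(x) = lim(x→∞) (3·x^2 + 2·x)/(15·x^2 + 6·x)
  = 1/5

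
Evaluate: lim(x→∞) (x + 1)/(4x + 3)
This is an ∞/∞ indeterminate form.

Apply L'Hôpital's rule: differentiate numerator and denominator separately.
  f(x) = x + 1   ⇒   f'(x) = 1
  g(x) = 4·x + 3   ⇒   g'(x) = 4
  lim(x→∞) f'(x)/g'(x) = lim(x→∞) (1)/(4)
  = 1/4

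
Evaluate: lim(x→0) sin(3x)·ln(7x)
This is a 0·∞ indeterminate form.

Rewrite 0·∞ as a quotient (0/0 or ∞/∞ form), then apply L'Hôpital's rule:
  lim(x→0) sin(3x)·ln(7x) = 0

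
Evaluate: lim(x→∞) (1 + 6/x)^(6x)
This is an exponential indeterminate form.

For exponential indeterminate forms, take the natural log:
  Let L = lim(x→∞) (1 + 6/x)^(6x)
  Then ln(L) = lim(x→∞) [exponent × ln(base)]
  Evaluate using L'Hôpital or standard limits, then exponentiate.
  L = e^(36)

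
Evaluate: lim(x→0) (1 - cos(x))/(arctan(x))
This is a 0/0 indeterminate form.

Apply L'Hôpital's rule: differentiate numerator and denominator separately.
  f(x) = 1 - cos(x)   ⇒   f'(x) = sin(x)
  g(x) = atan(x)   ⇒   g'(x) = 1/(x^2 + 1)
  lim(x→0) f'(x)/g'(x) = lim(x→0) (sin(x))/(1/(x^2 + 1))
  = 0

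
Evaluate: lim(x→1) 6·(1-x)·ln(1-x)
This is a 0·∞ indeterminate form.

Rewrite 0·∞ as a quotient (0/0 or ∞/∞ form), then apply L'Hôpital's rule:
  lim(x→1) 6·(1-x)·ln(1-x) = 0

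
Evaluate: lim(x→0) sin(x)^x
This is an exponential indeterminate form.

For exponential indeterminate forms, take the natural log:
  Let L = lim(x→0) sin(x)^x
  Then ln(L) = lim(x→0) [exponent × ln(base)]
  Evaluate using L'Hôpital or standard limits, then exponentiate.
  L = 1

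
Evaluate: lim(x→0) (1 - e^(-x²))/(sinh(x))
This is a 0/0 indeterminate form.

Apply L'Hôpital's rule: differentiate numerator and denominator separately.
  f(x) = 1 - e^(-x^2)   ⇒   f'(x) = 2·x·e^(-x^2)
  g(x) = sinh(x)   ⇒   g'(x) = cosh(x)
  lim(x→0) f'(x)/g'(x) = lim(x→0) (2·x·e^(-x^2))/(cosh(x))
  = 0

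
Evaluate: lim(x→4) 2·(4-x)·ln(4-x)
This is a 0·∞ indeterminate form.

Rewrite 0·∞ as a quotient (0/0 or ∞/∞ form), then apply L'Hôpital's rule:
  lim(x→4) 2·(4-x)·ln(4-x) = 0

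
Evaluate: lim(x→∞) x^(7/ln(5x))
This is an exponential indeterminate form.

For exponential indeterminate forms, take the natural log:
  Let L = lim(x→∞) x^(7/ln(5x))
  Then ln(L) = lim(x→∞) [exponent × ln(base)]
  Evaluate using L'Hôpital or standard limits, then exponentiate.
  L = e^(7)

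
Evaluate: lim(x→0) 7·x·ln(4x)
This is a 0·∞ indeterminate form.

Rewrite 0·∞ as a quotient (0/0 or ∞/∞ form), then apply L'Hôpital's rule:
  lim(x→0) 7·x·ln(4x) = 0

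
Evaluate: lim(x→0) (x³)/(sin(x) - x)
This is a 0/0 indeterminate form.

Apply L'Hôpital's rule: differentiate numerator and denominator separately.
  f(x) = x^3   ⇒   f'(x) = 3·x^2
  g(x) = -x + sin(x)   ⇒   g'(x) = cos(x) - 1
  lim(x→0) f'(x)/g'(x) = lim(x→0) (3·x^2)/(cos(x) - 1)
  = -6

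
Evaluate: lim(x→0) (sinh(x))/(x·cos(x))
This is a 0/0 indeterminate form.

Apply L'Hôpital's rule: differentiate numerator and denominator separately.
  f(x) = sinh(x)   ⇒   f'(x) = cosh(x)
  g(x) = x·cos(x)   ⇒   g'(x) = -x·sin(x) + cos(x)
  lim(x→0) f'(x)/g'(x) = lim(x→0) (cosh(x))/(-x·sin(x) + cos(x))
  = 1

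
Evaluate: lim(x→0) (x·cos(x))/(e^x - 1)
This is a 0/0 indeterminate form.

Apply L'Hôpital's rule: differentiate numerator and denominator separately.
  f(x) = x·cos(x)   ⇒   f'(x) = -x·sin(x) + cos(x)
  g(x) = e^(x) - 1   ⇒   g'(x) = e^(x)
  lim(x→0) f'(x)/g'(x) = lim(x→0) (-x·sin(x) + cos(x))/(e^(x))
  = 1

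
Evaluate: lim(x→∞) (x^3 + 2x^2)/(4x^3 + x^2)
This is an ∞/∞ indeterminate form.

Apply L'Hôpital's rule: differentiate numerator and denominator separately.
  f(x) = x^3 + 2·x^2   ⇒   f'(x) = 3·x^2 + 4·x
  g(x) = 4·x^3 + x^2   ⇒   g'(x) = 12·x^2 + 2·x
  lim(x→∞) f'(x)/g'(x) = lim(x→∞) (3·x^2 + 4·x)/(12·x^2 + 2·x)
  = 1/4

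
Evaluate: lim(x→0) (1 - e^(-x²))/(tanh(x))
This is a 0/0 indeterminate form.

Apply L'Hôpital's rule: differentiate numerator and denominator separately.
  f(x) = 1 - e^(-x^2)   ⇒   f'(x) = 2·x·e^(-x^2)
  g(x) = tanh(x)   ⇒   g'(x) = 1 - tanh(x)^2
  lim(x→0) f'(x)/g'(x) = lim(x→0) (2·x·e^(-x^2))/(1 - tanh(x)^2)
  = 0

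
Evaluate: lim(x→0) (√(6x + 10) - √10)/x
This is a standard limit.

Factor or rationalize the expression:
  lim(x→0) (√(6x + 10) - √10)/x = 3·sqrt(10)/10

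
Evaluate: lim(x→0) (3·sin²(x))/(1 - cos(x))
This is a 0/0 indeterminate form.

Apply L'Hôpital's rule: differentiate numerator and denominator separately.
  f(x) = 3·sin(x)^2   ⇒   f'(x) = 6·sin(x)·cos(x)
  g(x) = 1 - cos(x)   ⇒   g'(x) = sin(x)
  lim(x→0) f'(x)/g'(x) = lim(x→0) (6·sin(x)·cos(x))/(sin(x))
  = 6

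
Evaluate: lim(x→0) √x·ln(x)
This is a 0·∞ indeterminate form.

Rewrite 0·∞ as a quotient (0/0 or ∞/∞ form), then apply L'Hôpital's rule:
  lim(x→0) √x·ln(x) = 0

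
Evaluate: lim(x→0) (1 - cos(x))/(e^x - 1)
This is a 0/0 indeterminate form.

Apply L'Hôpital's rule: differentiate numerator and denominator separately.
  f(x) = 1 - cos(x)   ⇒   f'(x) = sin(x)
  g(x) = e^(x) - 1   ⇒   g'(x) = e^(x)
  lim(x→0) f'(x)/g'(x) = lim(x→0) (sin(x))/(e^(x))
  = 0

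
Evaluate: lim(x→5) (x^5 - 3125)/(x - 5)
This is a standard limit.

Factor or rationalize the expression:
  lim(x→5) (x^5 - 3125)/(x - 5) = 3125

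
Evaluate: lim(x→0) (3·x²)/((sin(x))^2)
This is a 0/0 indeterminate form.

Apply L'Hôpital's rule: differentiate numerator and denominator separately.
  f(x) = 3·x^2   ⇒   f'(x) = 6·x
  g(x) = sin(x)^2   ⇒   g'(x) = 2·sin(x)·cos(x)
  lim(x→0) f'(x)/g'(x) = lim(x→0) (6·x)/(2·sin(x)·cos(x))
  = 3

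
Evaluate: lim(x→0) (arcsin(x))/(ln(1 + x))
This is a 0/0 indeterminate form.

Apply L'Hôpital's rule: differentiate numerator and denominator separately.
  f(x) = asin(x)   ⇒   f'(x) = 1/sqrt(1 - x^2)
  g(x) = ln(x + 1)   ⇒   g'(x) = 1/(x + 1)
  lim(x→0) f'(x)/g'(x) = lim(x→0) (1/sqrt(1 - x^2))/(1/(x + 1))
  = 1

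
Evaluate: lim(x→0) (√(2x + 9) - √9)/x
This is a standard limit.

Factor or rationalize the expression:
  lim(x→0) (√(2x + 9) - √9)/x = 1/3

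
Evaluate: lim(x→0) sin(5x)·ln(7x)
This is a 0·∞ indeterminate form.

Rewrite 0·∞ as a quotient (0/0 or ∞/∞ form), then apply L'Hôpital's rule:
  lim(x→0) sin(5x)·ln(7x) = 0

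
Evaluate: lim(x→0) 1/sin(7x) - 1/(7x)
This is an ∞-∞ indeterminate form.

Combine fractions or rationalize to convert ∞-∞ to 0/0 form:
  lim(x→0) 1/sin(7x) - 1/(7x) = 0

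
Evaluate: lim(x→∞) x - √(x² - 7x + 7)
This is an ∞-∞ indeterminate form.

Combine fractions or rationalize to convert ∞-∞ to 0/0 form:
  lim(x→∞) x - √(x² - 7x + 7) = 7/2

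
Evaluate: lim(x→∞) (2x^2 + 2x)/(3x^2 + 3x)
This is an ∞/∞ indeterminate form.

Apply L'Hôpital's rule: differentiate numerator and denominator separately.
  f(x) = 2·x^2 + 2·x   ⇒   f'(x) = 4·x + 2
  g(x) = 3·x^2 + 3·x   ⇒   g'(x) = 6·x + 3
  lim(x→∞) f'(x)/g'(x) = lim(x→∞) (4·x + 2)/(6·x + 3)
  = 2/3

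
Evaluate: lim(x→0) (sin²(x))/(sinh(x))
This is a 0/0 indeterminate form.

Apply L'Hôpital's rule: differentiate numerator and denominator separately.
  f(x) = sin(x)^2   ⇒   f'(x) = 2·sin(x)·cos(x)
  g(x) = sinh(x)   ⇒   g'(x) = cosh(x)
  lim(x→0) f'(x)/g'(x) = lim(x→0) (2·sin(x)·cos(x))/(cosh(x))
  = 0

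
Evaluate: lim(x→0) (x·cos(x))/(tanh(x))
This is a 0/0 indeterminate form.

Apply L'Hôpital's rule: differentiate numerator and denominator separately.
  f(x) = x·cos(x)   ⇒   f'(x) = -x·sin(x) + cos(x)
  g(x) = tanh(x)   ⇒   g'(x) = 1 - tanh(x)^2
  lim(x→0) f'(x)/g'(x) = lim(x→0) (-x·sin(x) + cos(x))/(1 - tanh(x)^2)
  = 1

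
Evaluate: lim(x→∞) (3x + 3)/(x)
This is an ∞/∞ indeterminate form.

Apply L'Hôpital's rule: differentiate numerator and denominator separately.
  f(x) = 3·x + 3   ⇒   f'(x) = 3
  g(x) = x   ⇒   g'(x) = 1
  lim(x→∞) f'(x)/g'(x) = lim(x→∞) (3)/(1)
  = 3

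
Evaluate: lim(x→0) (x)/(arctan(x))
This is a 0/0 indeterminate form.

Apply L'Hôpital's rule: differentiate numerator and denominator separately.
  f(x) = x   ⇒   f'(x) = 1
  g(x) = atan(x)   ⇒   g'(x) = 1/(x^2 + 1)
  lim(x→0) f'(x)/g'(x) = lim(x→0) (1)/(1/(x^2 + 1))
  = 1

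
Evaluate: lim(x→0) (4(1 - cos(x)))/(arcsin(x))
This is a 0/0 indeterminate form.

Apply L'Hôpital's rule: differentiate numerator and denominator separately.
  f(x) = 4 - 4·cos(x)   ⇒   f'(x) = 4·sin(x)
  g(x) = asin(x)   ⇒   g'(x) = 1/sqrt(1 - x^2)
  lim(x→0) f'(x)/g'(x) = lim(x→0) (4·sin(x))/(1/sqrt(1 - x^2))
  = 0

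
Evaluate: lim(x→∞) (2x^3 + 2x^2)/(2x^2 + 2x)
This is an ∞/∞ indeterminate form.

Apply L'Hôpital's rule: differentiate numerator and denominator separately.
  f(x) = 2·x^3 + 2·x^2   ⇒   f'(x) = 6·x^2 + 4·x
  g(x) = 2·x^2 + 2·x   ⇒   g'(x) = 4·x + 2
  lim(x→∞) f'(x)/g'(x) = lim(x→∞) (6·x^2 + 4·x)/(4·x + 2)
  = ∞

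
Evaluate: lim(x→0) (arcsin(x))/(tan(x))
This is a 0/0 indeterminate form.

Apply L'Hôpital's rule: differentiate numerator and denominator separately.
  f(x) = asin(x)   ⇒   f'(x) = 1/sqrt(1 - x^2)
  g(x) = tan(x)   ⇒   g'(x) = tan(x)^2 + 1
  lim(x→0) f'(x)/g'(x) = lim(x→0) (1/sqrt(1 - x^2))/(tan(x)^2 + 1)
  = 1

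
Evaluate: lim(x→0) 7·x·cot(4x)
This is a 0·∞ indeterminate form.

Rewrite 0·∞ as a quotient (0/0 or ∞/∞ form), then apply L'Hôpital's rule:
  lim(x→0) 7·x·cot(4x) = 7/4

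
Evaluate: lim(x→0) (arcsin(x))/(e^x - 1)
This is a 0/0 indeterminate form.

Apply L'Hôpital's rule: differentiate numerator and denominator separately.
  f(x) = asin(x)   ⇒   f'(x) = 1/sqrt(1 - x^2)
  g(x) = e^(x) - 1   ⇒   g'(x) = e^(x)
  lim(x→0) f'(x)/g'(x) = lim(x→0) (1/sqrt(1 - x^2))/(e^(x))
  = 1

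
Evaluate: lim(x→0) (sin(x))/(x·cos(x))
This is a 0/0 indeterminate form.

Apply L'Hôpital's rule: differentiate numerator and denominator separately.
  f(x) = sin(x)   ⇒   f'(x) = cos(x)
  g(x) = x·cos(x)   ⇒   g'(x) = -x·sin(x) + cos(x)
  lim(x→0) f'(x)/g'(x) = lim(x→0) (cos(x))/(-x·sin(x) + cos(x))
  = 1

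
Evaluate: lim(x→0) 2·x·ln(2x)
This is a 0·∞ indeterminate form.

Rewrite 0·∞ as a quotient (0/0 or ∞/∞ form), then apply L'Hôpital's rule:
  lim(x→0) 2·x·ln(2x) = 0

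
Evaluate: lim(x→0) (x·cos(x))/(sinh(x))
This is a 0/0 indeterminate form.

Apply L'Hôpital's rule: differentiate numerator and denominator separately.
  f(x) = x·cos(x)   ⇒   f'(x) = -x·sin(x) + cos(x)
  g(x) = sinh(x)   ⇒   g'(x) = cosh(x)
  lim(x→0) f'(x)/g'(x) = lim(x→0) (-x·sin(x) + cos(x))/(cosh(x))
  = 1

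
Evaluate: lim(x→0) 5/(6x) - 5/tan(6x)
This is an ∞-∞ indeterminate form.

Combine fractions or rationalize to convert ∞-∞ to 0/0 form:
  lim(x→0) 5/(6x) - 5/tan(6x) = 0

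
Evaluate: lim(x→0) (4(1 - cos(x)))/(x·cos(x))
This is a 0/0 indeterminate form.

Apply L'Hôpital's rule: differentiate numerator and denominator separately.
  f(x) = 4 - 4·cos(x)   ⇒   f'(x) = 4·sin(x)
  g(x) = x·cos(x)   ⇒   g'(x) = -x·sin(x) + cos(x)
  lim(x→0) f'(x)/g'(x) = lim(x→0) (4·sin(x))/(-x·sin(x) + cos(x))
  = 0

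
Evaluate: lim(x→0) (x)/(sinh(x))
This is a 0/0 indeterminate form.

Apply L'Hôpital's rule: differentiate numerator and denominator separately.
  f(x) = x   ⇒   f'(x) = 1
  g(x) = sinh(x)   ⇒   g'(x) = cosh(x)
  lim(x→0) f'(x)/g'(x) = lim(x→0) (1)/(cosh(x))
  = 1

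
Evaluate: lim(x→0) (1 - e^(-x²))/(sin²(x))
This is a 0/0 indeterminate form.

Apply L'Hôpital's rule: differentiate numerator and denominator separately.
  f(x) = 1 - e^(-x^2)   ⇒   f'(x) = 2·x·e^(-x^2)
  g(x) = sin(x)^2   ⇒   g'(x) = 2·sin(x)·cos(x)
  lim(x→0) f'(x)/g'(x) = lim(x→0) (2·x·e^(-x^2))/(2·sin(x)·cos(x))
  = 1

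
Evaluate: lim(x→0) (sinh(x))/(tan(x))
This is a 0/0 indeterminate form.

Apply L'Hôpital's rule: differentiate numerator and denominator separately.
  f(x) = sinh(x)   ⇒   f'(x) = cosh(x)
  g(x) = tan(x)   ⇒   g'(x) = tan(x)^2 + 1
  lim(x→0) f'(x)/g'(x) = lim(x→0) (cosh(x))/(tan(x)^2 + 1)
  = 1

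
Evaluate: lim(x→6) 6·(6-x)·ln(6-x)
This is a 0·∞ indeterminate form.

Rewrite 0·∞ as a quotient (0/0 or ∞/∞ form), then apply L'Hôpital's rule:
  lim(x→6) 6·(6-x)·ln(6-x) = 0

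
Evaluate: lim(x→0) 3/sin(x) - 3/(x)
This is an ∞-∞ indeterminate form.

Combine fractions or rationalize to convert ∞-∞ to 0/0 form:
  lim(x→0) 3/sin(x) - 3/(x) = 0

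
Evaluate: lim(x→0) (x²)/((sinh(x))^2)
This is a 0/0 indeterminate form.

Apply L'Hôpital's rule: differentiate numerator and denominator separately.
  f(x) = x^2   ⇒   f'(x) = 2·x
  g(x) = sinh(x)^2   ⇒   g'(x) = 2·sinh(x)·cosh(x)
  lim(x→0) f'(x)/g'(x) = lim(x→0) (2·x)/(2·sinh(x)·cosh(x))
  = 1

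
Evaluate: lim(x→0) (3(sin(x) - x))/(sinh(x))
This is a 0/0 indeterminate form.

Apply L'Hôpital's rule: differentiate numerator and denominator separately.
  f(x) = -3·x + 3·sin(x)   ⇒   f'(x) = 3·cos(x) - 3
  g(x) = sinh(x)   ⇒   g'(x) = cosh(x)
  lim(x→0) f'(x)/g'(x) = lim(x→0) (3·cos(x) - 3)/(cosh(x))
  = 0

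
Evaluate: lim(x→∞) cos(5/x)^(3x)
This is an exponential indeterminate form.

For exponential indeterminate forms, take the natural log:
  Let L = lim(x→∞) cos(5/x)^(3x)
  Then ln(L) = lim(x→∞) [exponent × ln(base)]
  Evaluate using L'Hôpital or standard limits, then exponentiate.
  L = 1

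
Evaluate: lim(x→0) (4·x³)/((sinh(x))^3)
This is a 0/0 indeterminate form.

Apply L'Hôpital's rule: differentiate numerator and denominator separately.
  f(x) = 4·x^3   ⇒   f'(x) = 12·x^2
  g(x) = sinh(x)^3   ⇒   g'(x) = 3·sinh(x)^2·cosh(x)
  lim(x→0) f'(x)/g'(x) = lim(x→0) (12·x^2)/(3·sinh(x)^2·cosh(x))
  = 4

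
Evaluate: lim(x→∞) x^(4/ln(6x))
This is an exponential indeterminate form.

For exponential indeterminate forms, take the natural log:
  Let L = lim(x→∞) x^(4/ln(6x))
  Then ln(L) = lim(x→∞) [exponent × ln(base)]
  Evaluate using L'Hôpital or standard limits, then exponentiate.
  L = e^(4)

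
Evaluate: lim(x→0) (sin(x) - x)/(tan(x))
This is a 0/0 indeterminate form.

Apply L'Hôpital's rule: differentiate numerator and denominator separately.
  f(x) = -x + sin(x)   ⇒   f'(x) = cos(x) - 1
  g(x) = tan(x)   ⇒   g'(x) = tan(x)^2 + 1
  lim(x→0) f'(x)/g'(x) = lim(x→0) (cos(x) - 1)/(tan(x)^2 + 1)
  = 0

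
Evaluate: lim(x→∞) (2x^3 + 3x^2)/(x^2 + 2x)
This is an ∞/∞ indeterminate form.

Apply L'Hôpital's rule: differentiate numerator and denominator separately.
  f(x) = 2·x^3 + 3·x^2   ⇒   f'(x) = 6·x^2 + 6·x
  g(x) = x^2 + 2·x   ⇒   g'(x) = 2·x + 2
  lim(x→∞) f'(x)/g'(x) = lim(x→∞) (6·x^2 + 6·x)/(2·x + 2)
  = ∞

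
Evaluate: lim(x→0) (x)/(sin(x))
This is a 0/0 indeterminate form.

Apply L'Hôpital's rule: differentiate numerator and denominator separately.
  f(x) = x   ⇒   f'(x) = 1
  g(x) = sin(x)   ⇒   g'(x) = cos(x)
  lim(x→0) f'(x)/g'(x) = lim(x→0) (1)/(cos(x))
  = 1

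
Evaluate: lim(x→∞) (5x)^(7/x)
This is an exponential indeterminate form.

For exponential indeterminate forms, take the natural log:
  Let L = lim(x→∞) (5x)^(7/x)
  Then ln(L) = lim(x→∞) [exponent × ln(base)]
  Evaluate using L'Hôpital or standard limits, then exponentiate.
  L = 1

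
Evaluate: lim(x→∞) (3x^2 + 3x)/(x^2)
This is an ∞/∞ indeterminate form.

Apply L'Hôpital's rule: differentiate numerator and denominator separately.
  f(x) = 3·x^2 + 3·x   ⇒   f'(x) = 6·x + 3
  g(x) = x^2   ⇒   g'(x) = 2·x
  lim(x→∞) f'(x)/g'(x) = lim(x→∞) (6·x + 3)/(2·x)
  = 3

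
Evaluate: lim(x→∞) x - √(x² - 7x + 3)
This is an ∞-∞ indeterminate form.

Combine fractions or rationalize to convert ∞-∞ to 0/0 form:
  lim(x→∞) x - √(x² - 7x + 3) = 7/2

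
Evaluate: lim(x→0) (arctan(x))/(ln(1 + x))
This is a 0/0 indeterminate form.

Apply L'Hôpital's rule: differentiate numerator and denominator separately.
  f(x) = atan(x)   ⇒   f'(x) = 1/(x^2 + 1)
  g(x) = ln(x + 1)   ⇒   g'(x) = 1/(x + 1)
  lim(x→0) f'(x)/g'(x) = lim(x→0) (1/(x^2 + 1))/(1/(x + 1))
  = 1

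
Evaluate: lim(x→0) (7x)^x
This is an exponential indeterminate form.

For exponential indeterminate forms, take the natural log:
  Let L = lim(x→0) (7x)^x
  Then ln(L) = lim(x→0) [exponent × ln(base)]
  Evaluate using L'Hôpital or standard limits, then exponentiate.
  L = 1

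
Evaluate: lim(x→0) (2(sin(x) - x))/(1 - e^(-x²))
This is a 0/0 indeterminate form.

Apply L'Hôpital's rule: differentiate numerator and denominator separately.
  f(x) = -2·x + 2·sin(x)   ⇒   f'(x) = 2·cos(x) - 2
  g(x) = 1 - e^(-x^2)   ⇒   g'(x) = 2·x·e^(-x^2)
  lim(x→0) f'(x)/g'(x) = lim(x→0) (2·cos(x) - 2)/(2·x·e^(-x^2))
  = 0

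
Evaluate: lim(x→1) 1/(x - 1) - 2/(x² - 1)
This is an ∞-∞ indeterminate form.

Combine fractions or rationalize to convert ∞-∞ to 0/0 form:
  lim(x→1) 1/(x - 1) - 2/(x² - 1) = 1/2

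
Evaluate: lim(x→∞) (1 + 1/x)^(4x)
This is an exponential indeterminate form.

For exponential indeterminate forms, take the natural log:
  Let L = lim(x→∞) (1 + 1/x)^(4x)
  Then ln(L) = lim(x→∞) [exponent × ln(base)]
  Evaluate using L'Hôpital or standard limits, then exponentiate.
  L = e^(4)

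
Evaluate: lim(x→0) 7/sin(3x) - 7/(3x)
This is an ∞-∞ indeterminate form.

Combine fractions or rationalize to convert ∞-∞ to 0/0 form:
  lim(x→0) 7/sin(3x) - 7/(3x) = 0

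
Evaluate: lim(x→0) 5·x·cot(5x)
This is a 0·∞ indeterminate form.

Rewrite 0·∞ as a quotient (0/0 or ∞/∞ form), then apply L'Hôpital's rule:
  lim(x→0) 5·x·cot(5x) = 1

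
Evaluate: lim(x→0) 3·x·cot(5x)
This is a 0·∞ indeterminate form.

Rewrite 0·∞ as a quotient (0/0 or ∞/∞ form), then apply L'Hôpital's rule:
  lim(x→0) 3·x·cot(5x) = 3/5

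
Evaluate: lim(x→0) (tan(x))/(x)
This is a 0/0 indeterminate form.

Apply L'Hôpital's rule: differentiate numerator and denominator separately.
  f(x) = tan(x)   ⇒   f'(x) = tan(x)^2 + 1
  g(x) = x   ⇒   g'(x) = 1
  lim(x→0) f'(x)/g'(x) = lim(x→0) (tan(x)^2 + 1)/(1)
  = 1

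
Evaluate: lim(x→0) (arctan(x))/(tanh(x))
This is a 0/0 indeterminate form.

Apply L'Hôpital's rule: differentiate numerator and denominator separately.
  f(x) = atan(x)   ⇒   f'(x) = 1/(x^2 + 1)
  g(x) = tanh(x)   ⇒   g'(x) = 1 - tanh(x)^2
  lim(x→0) f'(x)/g'(x) = lim(x→0) (1/(x^2 + 1))/(1 - tanh(x)^2)
  = 1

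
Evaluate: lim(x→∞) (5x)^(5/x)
This is an exponential indeterminate form.

For exponential indeterminate forms, take the natural log:
  Let L = lim(x→∞) (5x)^(5/x)
  Then ln(L) = lim(x→∞) [exponent × ln(base)]
  Evaluate using L'Hôpital or standard limits, then exponentiate.
  L = 1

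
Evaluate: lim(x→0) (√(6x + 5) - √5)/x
This is a standard limit.

Factor or rationalize the expression:
  lim(x→0) (√(6x + 5) - √5)/x = 3·sqrt(5)/5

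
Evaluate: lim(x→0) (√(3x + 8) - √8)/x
This is a standard limit.

Factor or rationalize the expression:
  lim(x→0) (√(3x + 8) - √8)/x = 3·sqrt(2)/8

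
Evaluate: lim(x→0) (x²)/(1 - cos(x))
This is a 0/0 indeterminate form.

Apply L'Hôpital's rule: differentiate numerator and denominator separately.
  f(x) = x^2   ⇒   f'(x) = 2·x
  g(x) = 1 - cos(x)   ⇒   g'(x) = sin(x)
  lim(x→0) f'(x)/g'(x) = lim(x→0) (2·x)/(sin(x))
  = 2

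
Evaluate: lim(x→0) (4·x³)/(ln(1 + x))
This is a 0/0 indeterminate form.

Apply L'Hôpital's rule: differentiate numerator and denominator separately.
  f(x) = 4·x^3   ⇒   f'(x) = 12·x^2
  g(x) = ln(x + 1)   ⇒   g'(x) = 1/(x + 1)
  lim(x→0) f'(x)/g'(x) = lim(x→0) (12·x^2)/(1/(x + 1))
  = 0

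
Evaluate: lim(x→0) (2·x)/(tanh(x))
This is a 0/0 indeterminate form.

Apply L'Hôpital's rule: differentiate numerator and denominator separately.
  f(x) = 2·x   ⇒   f'(x) = 2
  g(x) = tanh(x)   ⇒   g'(x) = 1 - tanh(x)^2
  lim(x→0) f'(x)/g'(x) = lim(x→0) (2)/(1 - tanh(x)^2)
  = 2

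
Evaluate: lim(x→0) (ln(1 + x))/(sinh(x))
This is a 0/0 indeterminate form.

Apply L'Hôpital's rule: differentiate numerator and denominator separately.
  f(x) = ln(x + 1)   ⇒   f'(x) = 1/(x + 1)
  g(x) = sinh(x)   ⇒   g'(x) = cosh(x)
  lim(x→0) f'(x)/g'(x) = lim(x→0) (1/(x + 1))/(cosh(x))
  = 1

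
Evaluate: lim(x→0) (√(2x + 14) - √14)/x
This is a standard limit.

Factor or rationalize the expression:
  lim(x→0) (√(2x + 14) - √14)/x = sqrt(14)/14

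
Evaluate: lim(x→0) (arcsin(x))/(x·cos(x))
This is a 0/0 indeterminate form.

Apply L'Hôpital's rule: differentiate numerator and denominator separately.
  f(x) = asin(x)   ⇒   f'(x) = 1/sqrt(1 - x^2)
  g(x) = x·cos(x)   ⇒   g'(x) = -x·sin(x) + cos(x)
  lim(x→0) f'(x)/g'(x) = lim(x→0) (1/sqrt(1 - x^2))/(-x·sin(x) + cos(x))
  = 1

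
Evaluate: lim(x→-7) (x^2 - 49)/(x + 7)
This is a standard limit.

Factor or rationalize the expression:
  lim(x→-7) (x^2 - 49)/(x + 7) = -14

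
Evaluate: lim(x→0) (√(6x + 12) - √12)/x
This is a standard limit.

Factor or rationalize the expression:
  lim(x→0) (√(6x + 12) - √12)/x = sqrt(3)/2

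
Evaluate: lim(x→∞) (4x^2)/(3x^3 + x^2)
This is an ∞/∞ indeterminate form.

Apply L'Hôpital's rule: differentiate numerator and denominator separately.
  f(x) = 4·x^2   ⇒   f'(x) = 8·x
  g(x) = 3·x^3 + x^2   ⇒   g'(x) = 9·x^2 + 2·x
  lim(x→∞) f'(x)/g'(x) = lim(x→∞) (8·x)/(9·x^2 + 2·x)
  = 0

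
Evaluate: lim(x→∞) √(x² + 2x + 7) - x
This is an ∞-∞ indeterminate form.

Combine fractions or rationalize to convert ∞-∞ to 0/0 form:
  lim(x→∞) √(x² + 2x + 7) - x = 1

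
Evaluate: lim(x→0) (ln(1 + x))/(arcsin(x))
This is a 0/0 indeterminate form.

Apply L'Hôpital's rule: differentiate numerator and denominator separately.
  f(x) = ln(x + 1)   ⇒   f'(x) = 1/(x + 1)
  g(x) = asin(x)   ⇒   g'(x) = 1/sqrt(1 - x^2)
  lim(x→0) f'(x)/g'(x) = lim(x→0) (1/(x + 1))/(1/sqrt(1 - x^2))
  = 1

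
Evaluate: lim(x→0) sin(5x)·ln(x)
This is a 0·∞ indeterminate form.

Rewrite 0·∞ as a quotient (0/0 or ∞/∞ form), then apply L'Hôpital's rule:
  lim(x→0) sin(5x)·ln(x) = 0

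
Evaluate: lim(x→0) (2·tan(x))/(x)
This is a 0/0 indeterminate form.

Apply L'Hôpital's rule: differentiate numerator and denominator separately.
  f(x) = 2·tan(x)   ⇒   f'(x) = 2·tan(x)^2 + 2
  g(x) = x   ⇒   g'(x) = 1
  lim(x→0) f'(x)/g'(x) = lim(x→0) (2·tan(x)^2 + 2)/(1)
  = 2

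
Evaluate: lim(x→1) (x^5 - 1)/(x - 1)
This is a standard limit.

Factor or rationalize the expression:
  lim(x→1) (x^5 - 1)/(x - 1) = 5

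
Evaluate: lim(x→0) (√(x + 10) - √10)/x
This is a standard limit.

Factor or rationalize the expression:
  lim(x→0) (√(x + 10) - √10)/x = sqrt(10)/20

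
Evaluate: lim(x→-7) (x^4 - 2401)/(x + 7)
This is a standard limit.

Factor or rationalize the expression:
  lim(x→-7) (x^4 - 2401)/(x + 7) = -1372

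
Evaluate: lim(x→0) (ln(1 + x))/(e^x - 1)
This is a 0/0 indeterminate form.

Apply L'Hôpital's rule: differentiate numerator and denominator separately.
  f(x) = ln(x + 1)   ⇒   f'(x) = 1/(x + 1)
  g(x) = e^(x) - 1   ⇒   g'(x) = e^(x)
  lim(x→0) f'(x)/g'(x) = lim(x→0) (1/(x + 1))/(e^(x))
  = 1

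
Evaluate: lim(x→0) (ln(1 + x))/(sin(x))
This is a 0/0 indeterminate form.

Apply L'Hôpital's rule: differentiate numerator and denominator separately.
  f(x) = ln(x + 1)   ⇒   f'(x) = 1/(x + 1)
  g(x) = sin(x)   ⇒   g'(x) = cos(x)
  lim(x→0) f'(x)/g'(x) = lim(x→0) (1/(x + 1))/(cos(x))
  = 1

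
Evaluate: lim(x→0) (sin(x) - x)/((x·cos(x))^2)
This is a 0/0 indeterminate form.

Apply L'Hôpital's rule: differentiate numerator and denominator separately.
  f(x) = -x + sin(x)   ⇒   f'(x) = cos(x) - 1
  g(x) = x^2·cos(x)^2   ⇒   g'(x) = -2·x^2·sin(x)·cos(x) + 2·x·cos(x)^2
  lim(x→0) f'(x)/g'(x) = lim(x→0) (cos(x) - 1)/(-2·x^2·sin(x)·cos(x) + 2·x·cos(x)^2)
  = 0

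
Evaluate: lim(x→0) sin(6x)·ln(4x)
This is a 0·∞ indeterminate form.

Rewrite 0·∞ as a quotient (0/0 or ∞/∞ form), then apply L'Hôpital's rule:
  lim(x→0) sin(6x)·ln(4x) = 0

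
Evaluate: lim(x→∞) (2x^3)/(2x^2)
This is an ∞/∞ indeterminate form.

Apply L'Hôpital's rule: differentiate numerator and denominator separately.
  f(x) = 2·x^3   ⇒   f'(x) = 6·x^2
  g(x) = 2·x^2   ⇒   g'(x) = 4·x
  lim(x→∞) f'(x)/g'(x) = lim(x→∞) (6·x^2)/(4·x)
  = ∞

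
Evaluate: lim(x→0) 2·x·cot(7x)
This is a 0·∞ indeterminate form.

Rewrite 0·∞ as a quotient (0/0 or ∞/∞ form), then apply L'Hôpital's rule:
  lim(x→0) 2·x·cot(7x) = 2/7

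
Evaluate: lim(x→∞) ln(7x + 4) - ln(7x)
This is an ∞-∞ indeterminate form.

Combine fractions or rationalize to convert ∞-∞ to 0/0 form:
  lim(x→∞) ln(7x + 4) - ln(7x) = 0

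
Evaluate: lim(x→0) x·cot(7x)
This is a 0·∞ indeterminate form.

Rewrite 0·∞ as a quotient (0/0 or ∞/∞ form), then apply L'Hôpital's rule:
  lim(x→0) x·cot(7x) = 1/7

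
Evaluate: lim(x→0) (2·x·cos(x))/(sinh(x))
This is a 0/0 indeterminate form.

Apply L'Hôpital's rule: differentiate numerator and denominator separately.
  f(x) = 2·x·cos(x)   ⇒   f'(x) = -2·x·sin(x) + 2·cos(x)
  g(x) = sinh(x)   ⇒   g'(x) = cosh(x)
  lim(x→0) f'(x)/g'(x) = lim(x→0) (-2·x·sin(x) + 2·cos(x))/(cosh(x))
  = 2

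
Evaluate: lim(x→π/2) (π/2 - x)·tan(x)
This is a 0·∞ indeterminate form.

Rewrite 0·∞ as a quotient (0/0 or ∞/∞ form), then apply L'Hôpital's rule:
  lim(x→π/2) (π/2 - x)·tan(x) = 1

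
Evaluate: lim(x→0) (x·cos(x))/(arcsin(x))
This is a 0/0 indeterminate form.

Apply L'Hôpital's rule: differentiate numerator and denominator separately.
  f(x) = x·cos(x)   ⇒   f'(x) = -x·sin(x) + cos(x)
  g(x) = asin(x)   ⇒   g'(x) = 1/sqrt(1 - x^2)
  lim(x→0) f'(x)/g'(x) = lim(x→0) (-x·sin(x) + cos(x))/(1/sqrt(1 - x^2))
  = 1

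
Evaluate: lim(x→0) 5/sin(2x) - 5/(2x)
This is an ∞-∞ indeterminate form.

Combine fractions or rationalize to convert ∞-∞ to 0/0 form:
  lim(x→0) 5/sin(2x) - 5/(2x) = 0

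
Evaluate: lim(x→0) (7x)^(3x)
This is an exponential indeterminate form.

For exponential indeterminate forms, take the natural log:
  Let L = lim(x→0) (7x)^(3x)
  Then ln(L) = lim(x→0) [exponent × ln(base)]
  Evaluate using L'Hôpital or standard limits, then exponentiate.
  L = 1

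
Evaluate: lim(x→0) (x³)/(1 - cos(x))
This is a 0/0 indeterminate form.

Apply L'Hôpital's rule: differentiate numerator and denominator separately.
  f(x) = x^3   ⇒   f'(x) = 3·x^2
  g(x) = 1 - cos(x)   ⇒   g'(x) = sin(x)
  lim(x→0) f'(x)/g'(x) = lim(x→0) (3·x^2)/(sin(x))
  = 0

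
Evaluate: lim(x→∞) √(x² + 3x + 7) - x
This is an ∞-∞ indeterminate form.

Combine fractions or rationalize to convert ∞-∞ to 0/0 form:
  lim(x→∞) √(x² + 3x + 7) - x = 3/2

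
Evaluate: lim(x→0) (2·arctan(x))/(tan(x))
This is a 0/0 indeterminate form.

Apply L'Hôpital's rule: differentiate numerator and denominator separately.
  f(x) = 2·atan(x)   ⇒   f'(x) = 2/(x^2 + 1)
  g(x) = tan(x)   ⇒   g'(x) = tan(x)^2 + 1
  lim(x→0) f'(x)/g'(x) = lim(x→0) (2/(x^2 + 1))/(tan(x)^2 + 1)
  = 2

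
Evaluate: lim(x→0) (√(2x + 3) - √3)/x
This is a standard limit.

Factor or rationalize the expression:
  lim(x→0) (√(2x + 3) - √3)/x = sqrt(3)/3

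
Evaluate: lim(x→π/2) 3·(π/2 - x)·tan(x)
This is a 0·∞ indeterminate form.

Rewrite 0·∞ as a quotient (0/0 or ∞/∞ form), then apply L'Hôpital's rule:
  lim(x→π/2) 3·(π/2 - x)·tan(x) = 3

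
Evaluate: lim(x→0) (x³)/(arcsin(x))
This is a 0/0 indeterminate form.

Apply L'Hôpital's rule: differentiate numerator and denominator separately.
  f(x) = x^3   ⇒   f'(x) = 3·x^2
  g(x) = asin(x)   ⇒   g'(x) = 1/sqrt(1 - x^2)
  lim(x→0) f'(x)/g'(x) = lim(x→0) (3·x^2)/(1/sqrt(1 - x^2))
  = 0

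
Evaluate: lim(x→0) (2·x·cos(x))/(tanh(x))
This is a 0/0 indeterminate form.

Apply L'Hôpital's rule: differentiate numerator and denominator separately.
  f(x) = 2·x·cos(x)   ⇒   f'(x) = -2·x·sin(x) + 2·cos(x)
  g(x) = tanh(x)   ⇒   g'(x) = 1 - tanh(x)^2
  lim(x→0) f'(x)/g'(x) = lim(x→0) (-2·x·sin(x) + 2·cos(x))/(1 - tanh(x)^2)
  = 2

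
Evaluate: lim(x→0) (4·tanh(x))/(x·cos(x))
This is a 0/0 indeterminate form.

Apply L'Hôpital's rule: differentiate numerator and denominator separately.
  f(x) = 4·tanh(x)   ⇒   f'(x) = 4 - 4·tanh(x)^2
  g(x) = x·cos(x)   ⇒   g'(x) = -x·sin(x) + cos(x)
  lim(x→0) f'(x)/g'(x) = lim(x→0) (4 - 4·tanh(x)^2)/(-x·sin(x) + cos(x))
  = 4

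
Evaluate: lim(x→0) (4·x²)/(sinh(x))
This is a 0/0 indeterminate form.

Apply L'Hôpital's rule: differentiate numerator and denominator separately.
  f(x) = 4·x^2   ⇒   f'(x) = 8·x
  g(x) = sinh(x)   ⇒   g'(x) = cosh(x)
  lim(x→0) f'(x)/g'(x) = lim(x→0) (8·x)/(cosh(x))
  = 0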